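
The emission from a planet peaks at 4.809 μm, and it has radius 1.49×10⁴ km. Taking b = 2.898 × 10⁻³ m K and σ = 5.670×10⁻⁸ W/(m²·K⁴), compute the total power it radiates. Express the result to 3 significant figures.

P ≈ 2.09×10¹⁹ W

Wien's law: T = b/λ_max = 2.898×10⁻³/4.809×10⁻⁶ = 602.620 K.
Surface area A = 4πR² = 4π(1.49×10⁷ m)² = 2.78986×10¹⁵ m².
Then P = σAT⁴ = 5.670×10⁻⁸×2.78986×10¹⁵×(602.620)⁴ = 2.09×10¹⁹ W.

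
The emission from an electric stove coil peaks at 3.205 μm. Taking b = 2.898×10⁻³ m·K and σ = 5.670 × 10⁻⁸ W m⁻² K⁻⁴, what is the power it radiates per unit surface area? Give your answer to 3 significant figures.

Wien's law: T = b/λ_max = 2.898×10⁻³/3.205×10⁻⁶ = 904.212 K.
Then I = σT⁴ = 5.670×10⁻⁸×(904.212)⁴ = 3.79×10⁴ W/m².

I ≈ 3.79×10⁴ W/m²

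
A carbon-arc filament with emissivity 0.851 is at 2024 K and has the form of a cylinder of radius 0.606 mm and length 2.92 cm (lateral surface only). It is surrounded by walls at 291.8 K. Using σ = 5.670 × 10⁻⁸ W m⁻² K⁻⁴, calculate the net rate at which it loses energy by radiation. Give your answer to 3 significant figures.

Lateral area A = 2πrL = 2π×6.06×10⁻⁴×0.0292 = 1.11182×10⁻⁴ m².
Net radiated power P_net = εσA(T⁴ − T₀⁴) = 0.851×5.670×10⁻⁸×1.11182×10⁻⁴×(2024⁴ − 291.8⁴).
T⁴ − T₀⁴ = 1.67819×10¹³ − 7.25005×10⁹ = 1.67746×10¹³ K⁴, so P_net = 90.0 W.

Net loss ≈ 90.0 W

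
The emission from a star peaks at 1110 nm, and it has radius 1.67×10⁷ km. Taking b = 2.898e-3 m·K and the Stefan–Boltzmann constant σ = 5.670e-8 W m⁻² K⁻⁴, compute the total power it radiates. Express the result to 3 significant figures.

Wien's law: T = b/λ_max = 2.898×10⁻³/1.110×10⁻⁶ = 2610.81 K.
Surface area A = 4πR² = 4π(1.67×10¹⁰ m)² = 3.50464×10²¹ m².
Then P = σAT⁴ = 5.670×10⁻⁸×3.50464×10²¹×(2610.81)⁴ = 9.23×10²⁷ W.

P ≈ 9.23×10²⁷ W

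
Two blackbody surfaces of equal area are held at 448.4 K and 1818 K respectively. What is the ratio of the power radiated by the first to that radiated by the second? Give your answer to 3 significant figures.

P₁/P₂ ≈ 3.70×10⁻³

With equal areas, P₁/P₂ = (T₁/T₂)⁴ = (448.4/1818)⁴ = 3.70×10⁻³.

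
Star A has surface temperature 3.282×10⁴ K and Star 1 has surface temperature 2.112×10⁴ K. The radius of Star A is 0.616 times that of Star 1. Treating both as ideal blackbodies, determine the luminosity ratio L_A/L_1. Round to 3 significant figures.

L ∝ R²T⁴, so L_A/L_1 = (R_A/R_1)²(T_A/T_1)⁴ = (0.616)² × (3.282×10⁴/2.112×10⁴)⁴ = 0.379456 × 5.83148 = 2.21.

L_A/L_1 ≈ 2.21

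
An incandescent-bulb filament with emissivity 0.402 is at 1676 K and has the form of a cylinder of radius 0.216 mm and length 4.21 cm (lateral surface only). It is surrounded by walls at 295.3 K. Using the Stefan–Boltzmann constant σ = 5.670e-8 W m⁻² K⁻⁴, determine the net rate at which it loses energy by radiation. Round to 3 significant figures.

Lateral area A = 2πrL = 2π×2.16×10⁻⁴×0.0421 = 5.71368×10⁻⁵ m².
Net radiated power P_net = εσA(T⁴ − T₀⁴) = 0.402×5.670×10⁻⁸×5.71368×10⁻⁵×(1676⁴ − 295.3⁴).
T⁴ − T₀⁴ = 7.89035×10¹² − 7.60420×10⁹ = 7.88275×10¹² K⁴, so P_net = 10.3 W.

Net loss ≈ 10.3 W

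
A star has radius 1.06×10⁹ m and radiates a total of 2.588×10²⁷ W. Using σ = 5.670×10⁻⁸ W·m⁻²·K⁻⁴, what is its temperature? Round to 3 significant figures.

Surface area A = 4πR² = 4π(1.06×10⁹ m)² = 1.41196×10¹⁹ m².
P = σAT⁴ ⇒ T = (P/(σA))^(1/4) = (2.588×10²⁷/(5.670×10⁻⁸×1.41196×10¹⁹))^(1/4) = 7.54×10³ K.

T ≈ 7.54×10³ K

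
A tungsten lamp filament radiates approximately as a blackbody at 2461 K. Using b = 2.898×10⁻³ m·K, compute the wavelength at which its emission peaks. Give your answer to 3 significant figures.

λ_max ≈ 1.18 μm

Wien's displacement law: λ_max = b/T = (2.898×10⁻³ m·K)/(2461 K) = 1.178×10⁻⁶ m.
That is 1.18 μm, in the infrared range.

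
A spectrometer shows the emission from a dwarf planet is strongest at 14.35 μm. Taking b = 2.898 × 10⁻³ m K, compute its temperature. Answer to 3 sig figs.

Wien's law gives T = b/λ_max = (2.898×10⁻³ m·K)/(1.435×10⁻⁵ m) = 202 K.

T ≈ 202 K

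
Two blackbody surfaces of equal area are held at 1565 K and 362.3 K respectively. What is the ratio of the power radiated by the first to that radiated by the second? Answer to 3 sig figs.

With equal areas, P₁/P₂ = (T₁/T₂)⁴ = (1565/362.3)⁴ = 348.

P₁/P₂ ≈ 348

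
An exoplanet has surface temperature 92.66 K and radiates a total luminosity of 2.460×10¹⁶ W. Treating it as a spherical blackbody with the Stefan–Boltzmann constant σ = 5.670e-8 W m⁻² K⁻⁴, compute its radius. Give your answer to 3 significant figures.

L = 4πR²σT⁴ ⇒ R = √(L/(4πσT⁴)).
σT⁴ = 4.17977 W/m², so R = √(2.460×10¹⁶/(4π×4.17977)) = 2.16×10⁷ m.

R ≈ 2.16×10⁷ m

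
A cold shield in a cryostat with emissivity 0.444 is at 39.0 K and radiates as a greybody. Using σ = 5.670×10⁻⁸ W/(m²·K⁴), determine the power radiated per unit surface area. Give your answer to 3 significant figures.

Stefan–Boltzmann: I = εσT⁴ = 0.444 × 5.670×10⁻⁸ × (39.0)⁴ = 0.0582 W/m².

I ≈ 0.0582 W/m²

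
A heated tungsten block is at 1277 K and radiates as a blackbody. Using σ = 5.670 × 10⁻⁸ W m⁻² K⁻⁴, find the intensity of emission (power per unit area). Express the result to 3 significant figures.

Stefan–Boltzmann: I = σT⁴ = 5.670×10⁻⁸ × (1277)⁴ = 1.51×10⁵ W/m².

I ≈ 1.51×10⁵ W/m²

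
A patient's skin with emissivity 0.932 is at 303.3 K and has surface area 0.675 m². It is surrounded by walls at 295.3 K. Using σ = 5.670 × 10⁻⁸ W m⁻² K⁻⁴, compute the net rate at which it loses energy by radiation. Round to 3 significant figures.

Area A = 0.675 m².
Net radiated power P_net = εσA(T⁴ − T₀⁴) = 0.932×5.670×10⁻⁸×0.675×(303.3⁴ − 295.3⁴).
T⁴ − T₀⁴ = 8.46232×10⁹ − 7.60420×10⁹ = 8.58120×10⁸ K⁴, so P_net = 30.6 W.

Net loss ≈ 30.6 W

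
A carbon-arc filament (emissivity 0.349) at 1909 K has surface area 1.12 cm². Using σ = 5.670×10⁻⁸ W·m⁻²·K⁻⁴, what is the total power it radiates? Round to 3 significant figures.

Area A = 1.12 cm² = 1.12×10⁻⁴ m².
P = εσAT⁴ = 0.349 × 5.670×10⁻⁸ × 1.12×10⁻⁴ × (1909)⁴ = 29.4 W.

P ≈ 29.4 W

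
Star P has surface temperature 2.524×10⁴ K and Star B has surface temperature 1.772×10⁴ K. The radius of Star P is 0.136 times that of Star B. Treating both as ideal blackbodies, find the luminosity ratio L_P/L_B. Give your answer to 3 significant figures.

L ∝ R²T⁴, so L_P/L_B = (R_P/R_B)²(T_P/T_B)⁴ = (0.136)² × (2.524×10⁴/1.772×10⁴)⁴ = 0.018496 × 4.11626 = 0.0761.

L_P/L_B ≈ 0.0761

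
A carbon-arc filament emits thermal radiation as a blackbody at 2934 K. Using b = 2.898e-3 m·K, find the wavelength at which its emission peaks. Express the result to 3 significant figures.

Wien's displacement law: λ_max = b/T = (2.898×10⁻³ m·K)/(2934 K) = 9.877×10⁻⁷ m.
That is 988 nm, in the infrared range.

λ_max ≈ 988 nm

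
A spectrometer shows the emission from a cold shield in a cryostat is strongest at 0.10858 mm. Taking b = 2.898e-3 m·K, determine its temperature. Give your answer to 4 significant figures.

Wien's law gives T = b/λ_max = (2.898×10⁻³ m·K)/(1.0858×10⁻⁴ m) = 26.69 K.

T ≈ 26.69 K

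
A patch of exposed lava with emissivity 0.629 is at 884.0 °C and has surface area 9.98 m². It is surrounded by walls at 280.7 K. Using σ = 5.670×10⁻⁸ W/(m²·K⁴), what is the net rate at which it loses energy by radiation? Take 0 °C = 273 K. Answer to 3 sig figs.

Net loss ≈ 6.36×10⁵ W

T = 884.0 °C + 273 = 1157.0 K.
Area A = 9.98 m².
Net radiated power P_net = εσA(T⁴ − T₀⁴) = 0.629×5.670×10⁻⁸×9.98×(1157.0⁴ − 280.7⁴).
T⁴ − T₀⁴ = 1.79198×10¹² − 6.20826×10⁹ = 1.78577×10¹² K⁴, so P_net = 6.36×10⁵ W.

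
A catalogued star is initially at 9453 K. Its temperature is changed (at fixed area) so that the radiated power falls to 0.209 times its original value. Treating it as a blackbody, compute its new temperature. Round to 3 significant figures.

P ∝ T⁴, so T₂/T₁ = (P₂/P₁)^(1/4) = (0.209)^(1/4) = 0.676140.
T₂ = 9453 × 0.676140 = 6.39×10³ K.

T₂ ≈ 6.39×10³ K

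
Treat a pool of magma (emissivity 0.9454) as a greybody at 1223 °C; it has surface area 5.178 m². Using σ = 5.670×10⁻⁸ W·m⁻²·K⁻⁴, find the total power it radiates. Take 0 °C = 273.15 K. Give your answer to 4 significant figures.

T = 1223 °C + 273.15 = 1496.15 K.
Area A = 5.178 m².
P = εσAT⁴ = 0.9454 × 5.670×10⁻⁸ × 5.178 × (1496.15)⁴ = 1.391×10⁶ W.

P ≈ 1.391×10⁶ W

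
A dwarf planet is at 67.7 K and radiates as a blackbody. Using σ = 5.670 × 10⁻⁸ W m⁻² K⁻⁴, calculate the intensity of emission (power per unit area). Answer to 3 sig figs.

I ≈ 1.19 W/m²

Stefan–Boltzmann: I = σT⁴ = 5.670×10⁻⁸ × (67.7)⁴ = 1.19 W/m².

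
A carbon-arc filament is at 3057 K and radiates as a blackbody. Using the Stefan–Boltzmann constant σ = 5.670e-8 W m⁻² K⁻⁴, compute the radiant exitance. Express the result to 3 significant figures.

I ≈ 4.95×10⁶ W/m²

Stefan–Boltzmann: I = σT⁴ = 5.670×10⁻⁸ × (3057)⁴ = 4.95×10⁶ W/m².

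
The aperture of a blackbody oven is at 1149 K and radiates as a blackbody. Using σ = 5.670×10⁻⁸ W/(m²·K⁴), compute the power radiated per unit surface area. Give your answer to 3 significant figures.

I ≈ 9.88×10⁴ W/m²

Stefan–Boltzmann: I = σT⁴ = 5.670×10⁻⁸ × (1149)⁴ = 9.88×10⁴ W/m².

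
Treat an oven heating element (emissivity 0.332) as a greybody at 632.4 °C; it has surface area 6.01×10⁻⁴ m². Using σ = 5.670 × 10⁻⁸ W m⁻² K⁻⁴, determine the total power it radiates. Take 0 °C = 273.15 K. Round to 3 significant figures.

T = 632.4 °C + 273.15 = 905.55 K.
Area A = 6.01×10⁻⁴ m².
P = εσAT⁴ = 0.332 × 5.670×10⁻⁸ × 6.01×10⁻⁴ × (905.55)⁴ = 7.61 W.

P ≈ 7.61 W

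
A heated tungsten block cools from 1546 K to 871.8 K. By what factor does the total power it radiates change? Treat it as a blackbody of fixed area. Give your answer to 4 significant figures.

P₂/P₁ ≈ 0.1011

P ∝ T⁴, so P₂/P₁ = (T₂/T₁)⁴ = (871.8/1546)⁴ = (0.563907)⁴ = 0.1011.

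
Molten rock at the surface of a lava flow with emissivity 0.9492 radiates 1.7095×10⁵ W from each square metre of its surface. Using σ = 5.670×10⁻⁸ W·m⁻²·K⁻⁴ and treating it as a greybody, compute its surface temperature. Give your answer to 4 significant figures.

T ≈ 1335 K

I = εσT⁴, so T = (I/εσ)^(1/4) = (1.7095×10⁵/(0.9492×5.670×10⁻⁸))^(1/4) = 1335 K.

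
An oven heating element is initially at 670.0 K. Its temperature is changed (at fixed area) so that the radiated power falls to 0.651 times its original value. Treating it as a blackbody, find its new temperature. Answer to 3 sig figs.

T₂ ≈ 602 K

P ∝ T⁴, so T₂/T₁ = (P₂/P₁)^(1/4) = (0.651)^(1/4) = 0.898246.
T₂ = 670.0 × 0.898246 = 602 K.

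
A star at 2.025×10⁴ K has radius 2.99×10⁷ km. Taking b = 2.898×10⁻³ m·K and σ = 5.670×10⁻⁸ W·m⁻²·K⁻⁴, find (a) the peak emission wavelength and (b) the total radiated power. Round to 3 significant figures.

λ_max ≈ 143 nm; P ≈ 1.07×10³² W

(a) λ_max = b/T = 2.898×10⁻³/2.025×10⁴ = 1.431×10⁻⁷ m = 143 nm.
Surface area A = 4πR² = 4π(2.99×10¹⁰ m)² = 1.12345×10²² m².
(b) P = σAT⁴ = 5.670×10⁻⁸×1.12345×10²²×(2.025×10⁴)⁴ = 1.07×10³² W.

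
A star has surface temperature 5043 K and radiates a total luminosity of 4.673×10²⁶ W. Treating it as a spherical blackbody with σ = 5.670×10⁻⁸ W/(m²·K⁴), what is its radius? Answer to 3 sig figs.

R ≈ 1.01×10⁹ m

L = 4πR²σT⁴ ⇒ R = √(L/(4πσT⁴)).
σT⁴ = 3.66724×10⁷ W/m², so R = √(4.673×10²⁶/(4π×3.66724×10⁷)) = 1.01×10⁹ m.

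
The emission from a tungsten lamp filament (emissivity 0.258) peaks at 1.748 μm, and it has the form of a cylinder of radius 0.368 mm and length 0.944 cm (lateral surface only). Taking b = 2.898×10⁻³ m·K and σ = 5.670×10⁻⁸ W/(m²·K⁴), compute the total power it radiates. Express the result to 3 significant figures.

P ≈ 2.41 W

Wien's law: T = b/λ_max = 2.898×10⁻³/1.748×10⁻⁶ = 1657.89 K.
Lateral area A = 2πrL = 2π×3.68×10⁻⁴×9.44×10⁻³ = 2.18273×10⁻⁵ m².
Then P = εσAT⁴ = 0.258×5.670×10⁻⁸×2.18273×10⁻⁵×(1657.89)⁴ = 2.41 W.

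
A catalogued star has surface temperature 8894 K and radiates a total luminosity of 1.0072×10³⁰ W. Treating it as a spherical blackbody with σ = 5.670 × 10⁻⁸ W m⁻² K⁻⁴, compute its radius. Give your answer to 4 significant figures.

R ≈ 1.503×10¹⁰ m

L = 4πR²σT⁴ ⇒ R = √(L/(4πσT⁴)).
σT⁴ = 3.54790×10⁸ W/m², so R = √(1.0072×10³⁰/(4π×3.54790×10⁸)) = 1.503×10¹⁰ m.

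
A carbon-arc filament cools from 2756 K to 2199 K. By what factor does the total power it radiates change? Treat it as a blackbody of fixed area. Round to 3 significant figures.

P ∝ T⁴, so P₂/P₁ = (T₂/T₁)⁴ = (2199/2756)⁴ = (0.797896)⁴ = 0.405.

P₂/P₁ ≈ 0.405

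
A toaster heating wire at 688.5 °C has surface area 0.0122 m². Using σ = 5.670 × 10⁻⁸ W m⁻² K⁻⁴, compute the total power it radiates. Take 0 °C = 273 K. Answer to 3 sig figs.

P ≈ 591 W

T = 688.5 °C + 273 = 961.5 K.
Area A = 0.0122 m².
P = σAT⁴ = 5.670×10⁻⁸ × 0.0122 × (961.5)⁴ = 591 W.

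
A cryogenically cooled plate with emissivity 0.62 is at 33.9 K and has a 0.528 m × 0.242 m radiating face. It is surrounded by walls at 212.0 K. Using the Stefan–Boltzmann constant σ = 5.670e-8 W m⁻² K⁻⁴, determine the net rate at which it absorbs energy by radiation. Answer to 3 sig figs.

Net gain ≈ 9.07 W

Area A = 0.528 × 0.242 = 0.127776 m².
Net radiated power P_net = εσA(T⁴ − T₀⁴) = 0.62×5.670×10⁻⁸×0.127776×(33.9⁴ − 212.0⁴).
T⁴ − T₀⁴ = 1.32068×10⁶ − 2.01996×10⁹ = -2.01864×10⁹ K⁴, so P_net = -9.07 W — negative, meaning a net gain of 9.07 W.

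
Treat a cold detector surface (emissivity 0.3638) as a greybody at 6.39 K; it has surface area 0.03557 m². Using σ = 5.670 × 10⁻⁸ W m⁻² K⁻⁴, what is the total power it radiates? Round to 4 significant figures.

Area A = 0.03557 m².
P = εσAT⁴ = 0.3638 × 5.670×10⁻⁸ × 0.03557 × (6.39)⁴ = 1.223×10⁻⁶ W.

P ≈ 1.223×10⁻⁶ W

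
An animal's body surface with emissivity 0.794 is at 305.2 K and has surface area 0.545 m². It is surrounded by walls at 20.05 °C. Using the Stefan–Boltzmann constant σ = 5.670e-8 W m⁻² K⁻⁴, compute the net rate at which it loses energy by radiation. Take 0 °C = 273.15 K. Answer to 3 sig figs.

Surroundings: T = 20.05 °C + 273.15 = 293.20 K.
Area A = 0.545 m².
Net radiated power P_net = εσA(T⁴ − T₀⁴) = 0.794×5.670×10⁻⁸×0.545×(305.2⁴ − 293.20⁴).
T⁴ − T₀⁴ = 8.67637×10⁹ − 7.39019×10⁹ = 1.28618×10⁹ K⁴, so P_net = 31.6 W.

Net loss ≈ 31.6 W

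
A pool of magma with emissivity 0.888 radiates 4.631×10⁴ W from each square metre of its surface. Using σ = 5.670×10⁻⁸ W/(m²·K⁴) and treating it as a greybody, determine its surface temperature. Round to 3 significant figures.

T ≈ 979 K

I = εσT⁴, so T = (I/εσ)^(1/4) = (4.631×10⁴/(0.888×5.670×10⁻⁸))^(1/4) = 979 K.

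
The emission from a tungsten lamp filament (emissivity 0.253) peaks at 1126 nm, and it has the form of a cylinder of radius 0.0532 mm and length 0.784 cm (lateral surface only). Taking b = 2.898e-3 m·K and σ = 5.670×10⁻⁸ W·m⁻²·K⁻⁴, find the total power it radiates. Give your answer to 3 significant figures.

Wien's law: T = b/λ_max = 2.898×10⁻³/1.126×10⁻⁶ = 2573.71 K.
Lateral area A = 2πrL = 2π×5.32×10⁻⁵×7.84×10⁻³ = 2.62064×10⁻⁶ m².
Then P = εσAT⁴ = 0.253×5.670×10⁻⁸×2.62064×10⁻⁶×(2573.71)⁴ = 1.65 W.

P ≈ 1.65 W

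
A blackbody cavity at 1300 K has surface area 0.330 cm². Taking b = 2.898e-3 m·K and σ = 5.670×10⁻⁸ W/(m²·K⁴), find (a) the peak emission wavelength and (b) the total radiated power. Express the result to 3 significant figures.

(a) λ_max = b/T = 2.898×10⁻³/1300 = 2.229×10⁻⁶ m = 2.23 μm.
Area A = 0.330 cm² = 3.30×10⁻⁵ m².
(b) P = σAT⁴ = 5.670×10⁻⁸×3.30×10⁻⁵×(1300)⁴ = 5.34 W.

λ_max ≈ 2.23 μm; P ≈ 5.34 W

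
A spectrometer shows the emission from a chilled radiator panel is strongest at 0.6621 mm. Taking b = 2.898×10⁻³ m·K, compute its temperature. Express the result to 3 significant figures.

T ≈ 4.38 K

Wien's law gives T = b/λ_max = (2.898×10⁻³ m·K)/(6.621×10⁻⁴ m) = 4.38 K.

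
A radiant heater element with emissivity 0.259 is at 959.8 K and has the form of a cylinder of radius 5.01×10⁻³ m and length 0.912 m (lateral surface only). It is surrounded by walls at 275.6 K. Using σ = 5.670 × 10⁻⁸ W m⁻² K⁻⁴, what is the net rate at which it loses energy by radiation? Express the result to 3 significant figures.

Net loss ≈ 355 W

Lateral area A = 2πrL = 2π×5.01×10⁻³×0.912 = 0.0287086 m².
Net radiated power P_net = εσA(T⁴ − T₀⁴) = 0.259×5.670×10⁻⁸×0.0287086×(959.8⁴ − 275.6⁴).
T⁴ − T₀⁴ = 8.48639×10¹¹ − 5.76922×10⁹ = 8.42870×10¹¹ K⁴, so P_net = 355 W.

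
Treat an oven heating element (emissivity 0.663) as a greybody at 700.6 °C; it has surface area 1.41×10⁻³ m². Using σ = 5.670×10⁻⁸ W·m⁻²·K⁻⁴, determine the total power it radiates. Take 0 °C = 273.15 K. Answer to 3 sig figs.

T = 700.6 °C + 273.15 = 973.75 K.
Area A = 1.41×10⁻³ m².
P = εσAT⁴ = 0.663 × 5.670×10⁻⁸ × 1.41×10⁻³ × (973.75)⁴ = 47.7 W.

P ≈ 47.7 W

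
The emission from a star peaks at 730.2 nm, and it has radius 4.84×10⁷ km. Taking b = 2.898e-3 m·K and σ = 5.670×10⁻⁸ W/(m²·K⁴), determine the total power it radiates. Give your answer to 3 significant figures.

Wien's law: T = b/λ_max = 2.898×10⁻³/7.302×10⁻⁷ = 3968.78 K.
Surface area A = 4πR² = 4π(4.84×10¹⁰ m)² = 2.94375×10²² m².
Then P = σAT⁴ = 5.670×10⁻⁸×2.94375×10²²×(3968.78)⁴ = 4.14×10²⁹ W.

P ≈ 4.14×10²⁹ W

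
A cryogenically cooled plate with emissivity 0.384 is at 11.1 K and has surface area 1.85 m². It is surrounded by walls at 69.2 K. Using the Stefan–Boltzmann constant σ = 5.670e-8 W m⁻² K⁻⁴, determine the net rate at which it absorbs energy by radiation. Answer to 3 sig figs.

Net gain ≈ 0.923 W

Area A = 1.85 m².
Net radiated power P_net = εσA(T⁴ − T₀⁴) = 0.384×5.670×10⁻⁸×1.85×(11.1⁴ − 69.2⁴).
T⁴ − T₀⁴ = 15180.7 − 2.29311×10⁷ = -2.29159×10⁷ K⁴, so P_net = -0.923 W — negative, meaning a net gain of 0.923 W.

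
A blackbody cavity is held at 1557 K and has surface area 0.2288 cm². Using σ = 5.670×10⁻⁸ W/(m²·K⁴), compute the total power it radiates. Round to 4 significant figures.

P ≈ 7.624 W

Area A = 0.2288 cm² = 2.288×10⁻⁵ m².
P = σAT⁴ = 5.670×10⁻⁸ × 2.288×10⁻⁵ × (1557)⁴ = 7.624 W.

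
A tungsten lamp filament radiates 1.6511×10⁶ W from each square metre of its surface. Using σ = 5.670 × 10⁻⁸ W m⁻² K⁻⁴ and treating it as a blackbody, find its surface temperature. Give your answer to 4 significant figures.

I = σT⁴, so T = (I/σ)^(1/4) = (1.6511×10⁶/(5.670×10⁻⁸))^(1/4) = 2323 K.

T ≈ 2323 K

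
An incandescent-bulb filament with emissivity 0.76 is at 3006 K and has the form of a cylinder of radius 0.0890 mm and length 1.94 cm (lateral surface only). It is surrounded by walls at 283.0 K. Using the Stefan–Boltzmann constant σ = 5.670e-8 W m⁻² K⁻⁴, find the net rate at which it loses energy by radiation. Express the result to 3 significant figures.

Lateral area A = 2πrL = 2π×8.90×10⁻⁵×0.0194 = 1.08485×10⁻⁵ m².
Net radiated power P_net = εσA(T⁴ − T₀⁴) = 0.76×5.670×10⁻⁸×1.08485×10⁻⁵×(3006⁴ − 283.0⁴).
T⁴ − T₀⁴ = 8.16499×10¹³ − 6.41425×10⁹ = 8.16435×10¹³ K⁴, so P_net = 38.2 W.

Net loss ≈ 38.2 W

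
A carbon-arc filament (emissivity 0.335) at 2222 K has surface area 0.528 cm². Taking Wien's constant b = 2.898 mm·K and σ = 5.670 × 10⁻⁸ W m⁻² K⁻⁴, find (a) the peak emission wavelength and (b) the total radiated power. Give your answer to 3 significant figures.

λ_max ≈ 1.30 μm; P ≈ 24.4 W

(a) λ_max = b/T = 2.898×10⁻³/2222 = 1.304×10⁻⁶ m = 1.30 μm.
Area A = 0.528 cm² = 5.28×10⁻⁵ m².
(b) P = εσAT⁴ = 0.335×5.670×10⁻⁸×5.28×10⁻⁵×(2222)⁴ = 24.4 W.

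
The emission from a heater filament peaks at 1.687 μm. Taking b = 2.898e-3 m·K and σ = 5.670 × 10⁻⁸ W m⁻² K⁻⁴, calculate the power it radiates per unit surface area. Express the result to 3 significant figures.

Wien's law: T = b/λ_max = 2.898×10⁻³/1.687×10⁻⁶ = 1717.84 K.
Then I = σT⁴ = 5.670×10⁻⁸×(1717.84)⁴ = 4.94×10⁵ W/m².

I ≈ 4.94×10⁵ W/m²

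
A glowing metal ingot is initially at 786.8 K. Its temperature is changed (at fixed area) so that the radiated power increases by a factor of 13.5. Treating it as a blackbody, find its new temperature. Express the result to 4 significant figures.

T₂ ≈ 1508 K

P ∝ T⁴, so T₂/T₁ = (P₂/P₁)^(1/4) = (13.5)^(1/4) = 1.91683.
T₂ = 786.8 × 1.91683 = 1508 K.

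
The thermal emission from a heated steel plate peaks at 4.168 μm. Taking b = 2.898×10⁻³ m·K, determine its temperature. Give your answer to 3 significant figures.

T ≈ 695 K

Wien's law gives T = b/λ_max = (2.898×10⁻³ m·K)/(4.168×10⁻⁶ m) = 695 K.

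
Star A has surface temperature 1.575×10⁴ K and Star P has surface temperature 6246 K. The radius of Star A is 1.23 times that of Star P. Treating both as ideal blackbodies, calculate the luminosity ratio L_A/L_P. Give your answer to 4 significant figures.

L_A/L_P ≈ 61.17

L ∝ R²T⁴, so L_A/L_P = (R_A/R_P)²(T_A/T_P)⁴ = (1.23)² × (1.575×10⁴/6246)⁴ = 1.5129 × 40.4310 = 61.17.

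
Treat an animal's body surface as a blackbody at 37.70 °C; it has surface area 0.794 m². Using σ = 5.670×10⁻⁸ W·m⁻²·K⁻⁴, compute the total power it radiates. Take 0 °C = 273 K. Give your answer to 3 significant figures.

P ≈ 420 W

T = 37.70 °C + 273 = 310.70 K.
Area A = 0.794 m².
P = σAT⁴ = 5.670×10⁻⁸ × 0.794 × (310.70)⁴ = 420 W.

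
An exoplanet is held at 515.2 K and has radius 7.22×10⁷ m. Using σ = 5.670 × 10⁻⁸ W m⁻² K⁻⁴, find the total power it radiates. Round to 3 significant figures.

P ≈ 2.62×10²⁰ W

Surface area A = 4πR² = 4π(7.22×10⁷ m)² = 6.55065×10¹⁶ m².
P = σAT⁴ = 5.670×10⁻⁸ × 6.55065×10¹⁶ × (515.2)⁴ = 2.62×10²⁰ W.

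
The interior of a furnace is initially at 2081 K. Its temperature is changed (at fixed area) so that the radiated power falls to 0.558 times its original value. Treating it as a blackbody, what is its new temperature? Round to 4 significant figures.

T₂ ≈ 1799 K

P ∝ T⁴, so T₂/T₁ = (P₂/P₁)^(1/4) = (0.558)^(1/4) = 0.864288.
T₂ = 2081 × 0.864288 = 1799 K.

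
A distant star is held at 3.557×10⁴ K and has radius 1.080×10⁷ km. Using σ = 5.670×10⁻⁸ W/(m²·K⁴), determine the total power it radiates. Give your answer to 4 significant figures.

Surface area A = 4πR² = 4π(1.080×10¹⁰ m)² = 1.46574×10²¹ m².
P = σAT⁴ = 5.670×10⁻⁸ × 1.46574×10²¹ × (3.557×10⁴)⁴ = 1.330×10³² W.

P ≈ 1.330×10³² W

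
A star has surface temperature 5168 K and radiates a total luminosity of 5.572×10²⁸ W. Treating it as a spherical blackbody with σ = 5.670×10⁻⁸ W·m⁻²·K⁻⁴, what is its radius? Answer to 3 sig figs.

L = 4πR²σT⁴ ⇒ R = √(L/(4πσT⁴)).
σT⁴ = 4.04458×10⁷ W/m², so R = √(5.572×10²⁸/(4π×4.04458×10⁷)) = 1.05×10¹⁰ m.

R ≈ 1.05×10¹⁰ m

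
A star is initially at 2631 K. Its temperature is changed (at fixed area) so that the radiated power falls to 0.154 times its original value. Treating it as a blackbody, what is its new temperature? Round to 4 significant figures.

T₂ ≈ 1648 K

P ∝ T⁴, so T₂/T₁ = (P₂/P₁)^(1/4) = (0.154)^(1/4) = 0.626441.
T₂ = 2631 × 0.626441 = 1648 K.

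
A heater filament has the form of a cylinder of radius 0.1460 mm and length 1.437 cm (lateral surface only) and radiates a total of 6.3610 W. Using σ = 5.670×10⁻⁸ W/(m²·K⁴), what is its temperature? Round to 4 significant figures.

Lateral area A = 2πrL = 2π×1.460×10⁻⁴×0.01437 = 1.31822×10⁻⁵ m².
P = σAT⁴ ⇒ T = (P/(σA))^(1/4) = (6.3610/(5.670×10⁻⁸×1.31822×10⁻⁵))^(1/4) = 1708 K.

T ≈ 1708 K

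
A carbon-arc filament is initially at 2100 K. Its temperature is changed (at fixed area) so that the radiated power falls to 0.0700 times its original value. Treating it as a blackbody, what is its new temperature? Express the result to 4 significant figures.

P ∝ T⁴, so T₂/T₁ = (P₂/P₁)^(1/4) = (0.0700)^(1/4) = 0.514369.
T₂ = 2100 × 0.514369 = 1080 K.

T₂ ≈ 1080 K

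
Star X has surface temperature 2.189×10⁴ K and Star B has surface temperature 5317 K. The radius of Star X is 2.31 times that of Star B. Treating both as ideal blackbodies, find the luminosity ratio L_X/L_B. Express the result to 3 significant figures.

L_X/L_B ≈ 1.53×10³

L ∝ R²T⁴, so L_X/L_B = (R_X/R_B)²(T_X/T_B)⁴ = (2.31)² × (2.189×10⁴/5317)⁴ = 5.3361 × 287.287 = 1.53×10³.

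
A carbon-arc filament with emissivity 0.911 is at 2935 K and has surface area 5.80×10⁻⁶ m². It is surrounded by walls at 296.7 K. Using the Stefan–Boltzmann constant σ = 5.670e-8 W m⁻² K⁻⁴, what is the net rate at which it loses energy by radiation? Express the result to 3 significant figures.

Net loss ≈ 22.2 W

Area A = 5.80×10⁻⁶ m².
Net radiated power P_net = εσA(T⁴ − T₀⁴) = 0.911×5.670×10⁻⁸×5.80×10⁻⁶×(2935⁴ − 296.7⁴).
T⁴ − T₀⁴ = 7.42049×10¹³ − 7.74944×10⁹ = 7.41972×10¹³ K⁴, so P_net = 22.2 W.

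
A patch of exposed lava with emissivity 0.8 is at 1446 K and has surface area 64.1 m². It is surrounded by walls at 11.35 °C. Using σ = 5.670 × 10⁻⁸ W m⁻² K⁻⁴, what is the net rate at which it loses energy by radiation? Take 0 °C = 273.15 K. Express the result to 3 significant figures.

Net loss ≈ 1.27×10⁷ W

Surroundings: T = 11.35 °C + 273.15 = 284.50 K.
Area A = 64.1 m².
Net radiated power P_net = εσA(T⁴ − T₀⁴) = 0.8×5.670×10⁻⁸×64.1×(1446⁴ − 284.50⁴).
T⁴ − T₀⁴ = 4.37193×10¹² − 6.55132×10⁹ = 4.36538×10¹² K⁴, so P_net = 1.27×10⁷ W.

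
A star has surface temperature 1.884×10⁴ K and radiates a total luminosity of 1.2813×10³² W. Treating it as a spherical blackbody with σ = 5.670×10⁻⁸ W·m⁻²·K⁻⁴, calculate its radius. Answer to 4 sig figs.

L = 4πR²σT⁴ ⇒ R = √(L/(4πσT⁴)).
σT⁴ = 7.14343×10⁹ W/m², so R = √(1.2813×10³²/(4π×7.14343×10⁹)) = 3.778×10¹⁰ m.

R ≈ 3.778×10¹⁰ m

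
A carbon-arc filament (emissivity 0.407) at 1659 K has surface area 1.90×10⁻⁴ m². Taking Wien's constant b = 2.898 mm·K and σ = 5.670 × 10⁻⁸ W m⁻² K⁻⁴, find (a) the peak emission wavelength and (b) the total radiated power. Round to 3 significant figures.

(a) λ_max = b/T = 2.898×10⁻³/1659 = 1.747×10⁻⁶ m = 1.75×10³ nm.
Area A = 1.90×10⁻⁴ m².
(b) P = εσAT⁴ = 0.407×5.670×10⁻⁸×1.90×10⁻⁴×(1659)⁴ = 33.2 W.

λ_max ≈ 1.75×10³ nm; P ≈ 33.2 W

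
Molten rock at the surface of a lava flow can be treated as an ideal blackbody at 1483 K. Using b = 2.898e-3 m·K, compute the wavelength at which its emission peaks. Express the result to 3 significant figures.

λ_max ≈ 1.95×10³ nm

Wien's displacement law: λ_max = b/T = (2.898×10⁻³ m·K)/(1483 K) = 1.954×10⁻⁶ m.
That is 1.95×10³ nm, in the infrared range.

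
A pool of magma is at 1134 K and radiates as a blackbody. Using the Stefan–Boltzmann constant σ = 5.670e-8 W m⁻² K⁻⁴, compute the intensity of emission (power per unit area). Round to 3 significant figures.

I ≈ 9.38×10⁴ W/m²

Stefan–Boltzmann: I = σT⁴ = 5.670×10⁻⁸ × (1134)⁴ = 9.38×10⁴ W/m².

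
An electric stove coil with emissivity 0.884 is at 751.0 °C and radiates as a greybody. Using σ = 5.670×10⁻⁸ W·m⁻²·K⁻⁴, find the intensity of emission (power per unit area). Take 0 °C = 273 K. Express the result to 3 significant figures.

T = 751.0 °C + 273 = 1024.0 K.
Stefan–Boltzmann: I = εσT⁴ = 0.884 × 5.670×10⁻⁸ × (1024.0)⁴ = 5.51×10⁴ W/m².

I ≈ 5.51×10⁴ W/m²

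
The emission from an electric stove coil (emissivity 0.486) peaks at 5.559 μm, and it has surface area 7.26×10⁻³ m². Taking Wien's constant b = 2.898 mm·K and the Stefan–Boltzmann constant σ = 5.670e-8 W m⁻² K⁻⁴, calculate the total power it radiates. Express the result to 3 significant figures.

Wien's law: T = b/λ_max = 2.898×10⁻³/5.559×10⁻⁶ = 521.317 K.
Area A = 7.26×10⁻³ m².
Then P = εσAT⁴ = 0.486×5.670×10⁻⁸×7.26×10⁻³×(521.317)⁴ = 14.8 W.

P ≈ 14.8 W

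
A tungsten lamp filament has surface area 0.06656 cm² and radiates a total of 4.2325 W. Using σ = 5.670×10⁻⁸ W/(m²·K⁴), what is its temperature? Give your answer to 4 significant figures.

Area A = 0.06656 cm² = 6.656×10⁻⁶ m².
P = σAT⁴ ⇒ T = (P/(σA))^(1/4) = (4.2325/(5.670×10⁻⁸×6.656×10⁻⁶))^(1/4) = 1830 K.

T ≈ 1830 K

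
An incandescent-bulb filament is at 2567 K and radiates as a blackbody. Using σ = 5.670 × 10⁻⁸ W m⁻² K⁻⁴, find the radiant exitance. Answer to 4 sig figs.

Stefan–Boltzmann: I = σT⁴ = 5.670×10⁻⁸ × (2567)⁴ = 2.462×10⁶ W/m².

I ≈ 2.462×10⁶ W/m²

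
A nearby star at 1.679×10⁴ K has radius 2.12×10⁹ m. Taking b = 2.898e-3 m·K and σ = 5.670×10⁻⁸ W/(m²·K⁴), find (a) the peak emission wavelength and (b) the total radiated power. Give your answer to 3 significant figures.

(a) λ_max = b/T = 2.898×10⁻³/1.679×10⁴ = 1.726×10⁻⁷ m = 173 nm.
Surface area A = 4πR² = 4π(2.12×10⁹ m)² = 5.64783×10¹⁹ m².
(b) P = σAT⁴ = 5.670×10⁻⁸×5.64783×10¹⁹×(1.679×10⁴)⁴ = 2.54×10²⁹ W.

λ_max ≈ 173 nm; P ≈ 2.54×10²⁹ W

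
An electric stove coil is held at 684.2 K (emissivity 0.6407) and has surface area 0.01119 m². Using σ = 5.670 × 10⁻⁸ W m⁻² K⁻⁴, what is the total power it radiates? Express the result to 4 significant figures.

Area A = 0.01119 m².
P = εσAT⁴ = 0.6407 × 5.670×10⁻⁸ × 0.01119 × (684.2)⁴ = 89.08 W.

P ≈ 89.08 W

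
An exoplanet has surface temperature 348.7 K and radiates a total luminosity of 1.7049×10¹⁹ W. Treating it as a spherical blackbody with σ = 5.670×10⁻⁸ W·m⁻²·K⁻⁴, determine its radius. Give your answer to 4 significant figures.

R ≈ 4.023×10⁷ m

L = 4πR²σT⁴ ⇒ R = √(L/(4πσT⁴)).
σT⁴ = 838.283 W/m², so R = √(1.7049×10¹⁹/(4π×838.283)) = 4.023×10⁷ m.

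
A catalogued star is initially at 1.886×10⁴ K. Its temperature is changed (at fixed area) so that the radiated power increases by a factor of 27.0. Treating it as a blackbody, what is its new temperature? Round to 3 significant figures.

T₂ ≈ 4.30×10⁴ K

P ∝ T⁴, so T₂/T₁ = (P₂/P₁)^(1/4) = (27.0)^(1/4) = 2.27951.
T₂ = 1.886×10⁴ × 2.27951 = 4.30×10⁴ K.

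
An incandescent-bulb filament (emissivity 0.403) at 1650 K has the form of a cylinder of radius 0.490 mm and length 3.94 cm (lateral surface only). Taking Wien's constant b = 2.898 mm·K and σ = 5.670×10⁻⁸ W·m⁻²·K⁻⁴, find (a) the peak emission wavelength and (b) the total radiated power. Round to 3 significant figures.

(a) λ_max = b/T = 2.898×10⁻³/1650 = 1.756×10⁻⁶ m = 1.76×10³ nm.
Lateral area A = 2πrL = 2π×4.90×10⁻⁴×0.0394 = 1.21303×10⁻⁴ m².
(b) P = εσAT⁴ = 0.403×5.670×10⁻⁸×1.21303×10⁻⁴×(1650)⁴ = 20.5 W.

λ_max ≈ 1.76×10³ nm; P ≈ 20.5 W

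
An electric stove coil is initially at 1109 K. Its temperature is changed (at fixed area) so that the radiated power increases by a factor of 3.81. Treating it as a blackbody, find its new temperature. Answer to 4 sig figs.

P ∝ T⁴, so T₂/T₁ = (P₂/P₁)^(1/4) = (3.81)^(1/4) = 1.39711.
T₂ = 1109 × 1.39711 = 1549 K.

T₂ ≈ 1549 K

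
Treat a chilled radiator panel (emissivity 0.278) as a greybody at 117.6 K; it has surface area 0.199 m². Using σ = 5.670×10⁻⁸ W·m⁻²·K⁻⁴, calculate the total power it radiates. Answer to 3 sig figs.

Area A = 0.199 m².
P = εσAT⁴ = 0.278 × 5.670×10⁻⁸ × 0.199 × (117.6)⁴ = 0.600 W.

P ≈ 0.600 W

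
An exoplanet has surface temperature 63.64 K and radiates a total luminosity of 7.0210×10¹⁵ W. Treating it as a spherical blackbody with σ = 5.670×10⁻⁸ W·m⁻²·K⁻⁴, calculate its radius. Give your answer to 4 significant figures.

R ≈ 2.451×10⁷ m

L = 4πR²σT⁴ ⇒ R = √(L/(4πσT⁴)).
σT⁴ = 0.930045 W/m², so R = √(7.0210×10¹⁵/(4π×0.930045)) = 2.451×10⁷ m.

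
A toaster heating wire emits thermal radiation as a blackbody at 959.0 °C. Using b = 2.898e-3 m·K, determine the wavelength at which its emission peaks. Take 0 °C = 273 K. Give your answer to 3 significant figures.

λ_max ≈ 2.35 μm

T = 959.0 °C + 273 = 1232.0 K.
Wien's displacement law: λ_max = b/T = (2.898×10⁻³ m·K)/(1232.0 K) = 2.352×10⁻⁶ m.
That is 2.35 μm, in the infrared range.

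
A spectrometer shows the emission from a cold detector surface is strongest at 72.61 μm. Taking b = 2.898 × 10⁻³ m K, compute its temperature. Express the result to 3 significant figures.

Wien's law gives T = b/λ_max = (2.898×10⁻³ m·K)/(7.261×10⁻⁵ m) = 39.9 K.

T ≈ 39.9 K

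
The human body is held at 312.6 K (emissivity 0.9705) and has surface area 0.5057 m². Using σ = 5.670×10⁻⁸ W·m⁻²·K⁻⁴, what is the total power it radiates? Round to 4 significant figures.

P ≈ 265.7 W

Area A = 0.5057 m².
P = εσAT⁴ = 0.9705 × 5.670×10⁻⁸ × 0.5057 × (312.6)⁴ = 265.7 W.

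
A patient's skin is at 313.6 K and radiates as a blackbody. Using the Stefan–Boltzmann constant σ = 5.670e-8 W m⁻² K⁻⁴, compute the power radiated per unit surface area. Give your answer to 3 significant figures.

I ≈ 548 W/m²

Stefan–Boltzmann: I = σT⁴ = 5.670×10⁻⁸ × (313.6)⁴ = 548 W/m².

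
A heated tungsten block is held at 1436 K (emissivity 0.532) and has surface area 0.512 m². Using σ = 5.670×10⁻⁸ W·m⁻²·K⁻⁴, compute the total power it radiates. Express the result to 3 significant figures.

P ≈ 6.57×10⁴ W

Area A = 0.512 m².
P = εσAT⁴ = 0.532 × 5.670×10⁻⁸ × 0.512 × (1436)⁴ = 6.57×10⁴ W.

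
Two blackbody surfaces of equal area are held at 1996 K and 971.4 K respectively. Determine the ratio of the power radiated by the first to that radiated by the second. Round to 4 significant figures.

With equal areas, P₁/P₂ = (T₁/T₂)⁴ = (1996/971.4)⁴ = 17.83.

P₁/P₂ ≈ 17.83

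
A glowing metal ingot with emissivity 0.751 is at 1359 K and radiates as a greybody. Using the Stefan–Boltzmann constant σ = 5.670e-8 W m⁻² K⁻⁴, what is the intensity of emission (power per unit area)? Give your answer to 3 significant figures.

Stefan–Boltzmann: I = εσT⁴ = 0.751 × 5.670×10⁻⁸ × (1359)⁴ = 1.45×10⁵ W/m².

I ≈ 1.45×10⁵ W/m²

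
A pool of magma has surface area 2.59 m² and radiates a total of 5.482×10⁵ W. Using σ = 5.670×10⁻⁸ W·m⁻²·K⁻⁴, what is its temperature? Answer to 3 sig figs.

Area A = 2.59 m².
P = σAT⁴ ⇒ T = (P/(σA))^(1/4) = (5.482×10⁵/(5.670×10⁻⁸×2.59))^(1/4) = 1.39×10³ K.

T ≈ 1.39×10³ K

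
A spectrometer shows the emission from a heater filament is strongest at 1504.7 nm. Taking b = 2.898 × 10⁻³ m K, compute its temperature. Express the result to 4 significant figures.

Wien's law gives T = b/λ_max = (2.898×10⁻³ m·K)/(1.5047×10⁻⁶ m) = 1926 K.

T ≈ 1926 K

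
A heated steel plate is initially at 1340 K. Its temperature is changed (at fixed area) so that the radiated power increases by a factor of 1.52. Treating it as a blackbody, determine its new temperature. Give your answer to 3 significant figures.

P ∝ T⁴, so T₂/T₁ = (P₂/P₁)^(1/4) = (1.52)^(1/4) = 1.11035.
T₂ = 1340 × 1.11035 = 1.49×10³ K.

T₂ ≈ 1.49×10³ K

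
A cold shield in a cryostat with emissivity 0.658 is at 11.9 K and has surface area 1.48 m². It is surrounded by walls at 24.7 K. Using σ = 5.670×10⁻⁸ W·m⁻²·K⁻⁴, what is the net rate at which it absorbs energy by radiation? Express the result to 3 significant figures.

Area A = 1.48 m².
Net radiated power P_net = εσA(T⁴ − T₀⁴) = 0.658×5.670×10⁻⁸×1.48×(11.9⁴ − 24.7⁴).
T⁴ − T₀⁴ = 20053.4 − 3.72210×10⁵ = -3.52157×10⁵ K⁴, so P_net = -0.0194 W — negative, meaning a net gain of 0.0194 W.

Net gain ≈ 0.0194 W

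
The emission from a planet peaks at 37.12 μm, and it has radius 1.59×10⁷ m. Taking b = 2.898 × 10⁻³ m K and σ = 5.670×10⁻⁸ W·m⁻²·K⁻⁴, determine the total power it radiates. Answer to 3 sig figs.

Wien's law: T = b/λ_max = 2.898×10⁻³/3.712×10⁻⁵ = 78.0711 K.
Surface area A = 4πR² = 4π(1.59×10⁷ m)² = 3.17690×10¹⁵ m².
Then P = σAT⁴ = 5.670×10⁻⁸×3.17690×10¹⁵×(78.0711)⁴ = 6.69×10¹⁵ W.

P ≈ 6.69×10¹⁵ W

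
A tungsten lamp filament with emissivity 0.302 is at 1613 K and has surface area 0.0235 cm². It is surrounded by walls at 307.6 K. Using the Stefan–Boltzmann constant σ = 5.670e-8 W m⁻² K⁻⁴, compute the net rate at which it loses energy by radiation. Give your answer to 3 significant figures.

Area A = 0.0235 cm² = 2.35×10⁻⁶ m².
Net radiated power P_net = εσA(T⁴ − T₀⁴) = 0.302×5.670×10⁻⁸×2.35×10⁻⁶×(1613⁴ − 307.6⁴).
T⁴ − T₀⁴ = 6.76920×10¹² − 8.95252×10⁹ = 6.76025×10¹² K⁴, so P_net = 0.272 W.

Net loss ≈ 0.272 W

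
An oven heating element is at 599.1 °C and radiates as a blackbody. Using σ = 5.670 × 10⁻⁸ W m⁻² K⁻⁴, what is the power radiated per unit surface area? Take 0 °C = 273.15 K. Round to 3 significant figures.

T = 599.1 °C + 273.15 = 872.25 K.
Stefan–Boltzmann: I = σT⁴ = 5.670×10⁻⁸ × (872.25)⁴ = 3.28×10⁴ W/m².

I ≈ 3.28×10⁴ W/m²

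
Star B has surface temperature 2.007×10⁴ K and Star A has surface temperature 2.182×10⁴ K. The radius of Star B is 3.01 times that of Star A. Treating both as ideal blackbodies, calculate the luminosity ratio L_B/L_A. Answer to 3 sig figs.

L ∝ R²T⁴, so L_B/L_A = (R_B/R_A)²(T_B/T_A)⁴ = (3.01)² × (2.007×10⁴/2.182×10⁴)⁴ = 9.0601 × 0.715765 = 6.48.

L_B/L_A ≈ 6.48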